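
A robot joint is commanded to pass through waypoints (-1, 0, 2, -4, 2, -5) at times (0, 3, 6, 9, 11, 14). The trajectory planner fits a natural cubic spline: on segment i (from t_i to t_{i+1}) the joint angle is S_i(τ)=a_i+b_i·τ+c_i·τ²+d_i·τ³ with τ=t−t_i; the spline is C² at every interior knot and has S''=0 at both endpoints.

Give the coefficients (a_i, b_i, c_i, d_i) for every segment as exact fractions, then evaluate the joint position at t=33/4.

Δ: Δ0=1/3, Δ1=2/3, Δ2=-2, Δ3=3, Δ4=-7/3
row 1: diag=12, rhs=2; c'=1/4, d'=1/6
row 2: denom=12−3·1/4=45/4; d'=(-16−3·1/6)/(45/4)=-22/15
row 3: denom=10−3·4/15=46/5; d'=(30−3·-22/15)/(46/5)=86/23
row 4: denom=10−2·5/23=220/23; d'=(-32−2·86/23)/(220/23)=-227/55
back: M4=-227/55
back: M3=86/23−5/23·-227/55=51/11
back: M2=-22/15−4/15·51/11=-446/165
back: M1=1/6−1/4·-446/165=139/165
M: M0=0, M1=139/165, M2=-446/165, M3=51/11, M4=-227/55, M5=0
seg 0: a=-1, c=M0/2=0, d=(M1−M0)/(6·3)=139/2970, b=Δ0−h0·(2M0+M1)/6=-29/330
seg 1: a=0, c=M1/2=139/330, d=(M2−M1)/(6·3)=-13/66, b=Δ1−h1·(2M1+M2)/6=194/165
seg 2: a=2, c=M2/2=-223/165, d=(M3−M2)/(6·3)=1211/2970, b=Δ2−h2·(2M2+M3)/6=-533/330
seg 3: a=-4, c=M3/2=51/22, d=(M4−M3)/(6·2)=-241/330, b=Δ3−h3·(2M3+M4)/6=212/165
seg 4: a=2, c=M4/2=-227/110, d=(M5−M4)/(6·3)=227/990, b=Δ4−h4·(2M4+M5)/6=296/165
t_q=33/4 → seg 2, τ=9/4; S=2+-533/330·τ+-223/165·τ²+1211/2970·τ³=-5395/1408

  seg 0: a=-1 b=-29/330 c=0 d=139/2970
  seg 1: a=0 b=194/165 c=139/330 d=-13/66
  seg 2: a=2 b=-533/330 c=-223/165 d=1211/2970
  seg 3: a=-4 b=212/165 c=51/22 d=-241/330
  seg 4: a=2 b=296/165 c=-227/110 d=227/990
S(33/4) = -5395/1408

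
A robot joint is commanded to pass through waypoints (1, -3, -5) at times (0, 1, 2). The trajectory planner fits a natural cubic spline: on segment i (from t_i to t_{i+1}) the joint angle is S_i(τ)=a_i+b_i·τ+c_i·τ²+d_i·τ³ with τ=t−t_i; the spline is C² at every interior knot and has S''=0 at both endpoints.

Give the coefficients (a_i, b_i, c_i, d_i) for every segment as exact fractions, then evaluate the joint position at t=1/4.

  seg 0: a=1 b=-9/2 c=0 d=1/2
  seg 1: a=-3 b=-3 c=3/2 d=-1/2
S(1/4) = -15/128

Δ: Δ0=-4, Δ1=-2
row 1: diag=4, rhs=12; c'=1/4, d'=3
back: M1=3
M: M0=0, M1=3, M2=0
seg 0: a=1, c=M0/2=0, d=(M1−M0)/(6·1)=1/2, b=Δ0−h0·(2M0+M1)/6=-9/2
seg 1: a=-3, c=M1/2=3/2, d=(M2−M1)/(6·1)=-1/2, b=Δ1−h1·(2M1+M2)/6=-3
t_q=1/4 → seg 0, τ=1/4; S=1+-9/2·τ+0·τ²+1/2·τ³=-15/128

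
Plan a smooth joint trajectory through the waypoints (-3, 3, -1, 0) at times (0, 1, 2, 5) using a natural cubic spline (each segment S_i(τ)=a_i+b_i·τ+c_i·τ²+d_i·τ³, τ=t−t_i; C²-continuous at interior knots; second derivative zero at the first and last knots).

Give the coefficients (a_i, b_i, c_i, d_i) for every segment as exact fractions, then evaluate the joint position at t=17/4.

  seg 0: a=-3 b=811/93 c=0 d=-253/93
  seg 1: a=3 b=52/93 c=-253/31 d=335/93
  seg 2: a=-1 b=-461/93 c=82/31 d=-82/279
S(17/4) = -2093/992

Δ: Δ0=6, Δ1=-4, Δ2=1/3
row 1: diag=4, rhs=-60; c'=1/4, d'=-15
row 2: denom=8−1·1/4=31/4; d'=(26−1·-15)/(31/4)=164/31
back: M2=164/31
back: M1=-15−1/4·164/31=-506/31
M: M0=0, M1=-506/31, M2=164/31, M3=0
seg 0: a=-3, c=M0/2=0, d=(M1−M0)/(6·1)=-253/93, b=Δ0−h0·(2M0+M1)/6=811/93
seg 1: a=3, c=M1/2=-253/31, d=(M2−M1)/(6·1)=335/93, b=Δ1−h1·(2M1+M2)/6=52/93
seg 2: a=-1, c=M2/2=82/31, d=(M3−M2)/(6·3)=-82/279, b=Δ2−h2·(2M2+M3)/6=-461/93
t_q=17/4 → seg 2, τ=9/4; S=-1+-461/93·τ+82/31·τ²+-82/279·τ³=-2093/992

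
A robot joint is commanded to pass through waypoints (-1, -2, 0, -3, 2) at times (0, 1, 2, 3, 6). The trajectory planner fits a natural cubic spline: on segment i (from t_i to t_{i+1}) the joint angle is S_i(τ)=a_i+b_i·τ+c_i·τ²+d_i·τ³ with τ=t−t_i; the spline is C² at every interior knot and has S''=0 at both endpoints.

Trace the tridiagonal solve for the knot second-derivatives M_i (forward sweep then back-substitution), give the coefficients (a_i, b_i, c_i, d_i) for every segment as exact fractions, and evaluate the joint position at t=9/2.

Δ: Δ0=-1, Δ1=2, Δ2=-3, Δ3=5/3
row 1: diag=4, rhs=18; c'=1/4, d'=9/2
row 2: denom=4−1·1/4=15/4; d'=(-30−1·9/2)/(15/4)=-46/5
row 3: denom=8−1·4/15=116/15; d'=(28−1·-46/5)/(116/15)=279/58
back: M3=279/58
back: M2=-46/5−4/15·279/58=-304/29
back: M1=9/2−1/4·-304/29=413/58
M: M0=0, M1=413/58, M2=-304/29, M3=279/58, M4=0
seg 0: a=-1, c=M0/2=0, d=(M1−M0)/(6·1)=413/348, b=Δ0−h0·(2M0+M1)/6=-761/348
seg 1: a=-2, c=M1/2=413/116, d=(M2−M1)/(6·1)=-1021/348, b=Δ1−h1·(2M1+M2)/6=239/174
seg 2: a=0, c=M2/2=-152/29, d=(M3−M2)/(6·1)=887/348, b=Δ2−h2·(2M2+M3)/6=-107/348
seg 3: a=-3, c=M3/2=279/116, d=(M4−M3)/(6·3)=-31/116, b=Δ3−h3·(2M3+M4)/6=-547/174
t_q=9/2 → seg 3, τ=3/2; S=-3+-547/174·τ+279/116·τ²+-31/116·τ³=-2975/928

  seg 0: a=-1 b=-761/348 c=0 d=413/348
  seg 1: a=-2 b=239/174 c=413/116 d=-1021/348
  seg 2: a=0 b=-107/348 c=-152/29 d=887/348
  seg 3: a=-3 b=-547/174 c=279/116 d=-31/116
S(9/2) = -2975/928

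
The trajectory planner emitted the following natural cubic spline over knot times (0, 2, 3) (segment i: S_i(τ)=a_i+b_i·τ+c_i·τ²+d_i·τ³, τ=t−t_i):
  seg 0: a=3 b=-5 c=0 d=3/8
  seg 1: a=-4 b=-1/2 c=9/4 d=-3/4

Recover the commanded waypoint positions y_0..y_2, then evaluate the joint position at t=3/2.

y_0=3 y_1=-4 y_2=-3
S(3/2) = -207/64

y_0 = S_0(0) = a_0 = 3
y_1 = S_1(0) = a_1 = -4
y_2 = S_1(1) = -3
t_q=3/2 is in segment 0 (τ=3/2); S_0(τ)=-207/64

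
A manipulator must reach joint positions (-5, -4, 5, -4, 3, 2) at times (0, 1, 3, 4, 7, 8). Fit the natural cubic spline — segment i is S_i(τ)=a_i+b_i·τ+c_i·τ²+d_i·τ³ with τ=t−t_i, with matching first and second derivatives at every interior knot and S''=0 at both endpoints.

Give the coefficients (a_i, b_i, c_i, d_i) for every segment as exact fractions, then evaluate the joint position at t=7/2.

Δ: Δ0=1, Δ1=9/2, Δ2=-9, Δ3=7/3, Δ4=-1
row 1: diag=6, rhs=21; c'=1/3, d'=7/2
row 2: denom=6−2·1/3=16/3; d'=(-81−2·7/2)/(16/3)=-33/2
row 3: denom=8−1·3/16=125/16; d'=(68−1·-33/2)/(125/16)=1352/125
row 4: denom=8−3·48/125=856/125; d'=(-20−3·1352/125)/(856/125)=-1639/214
back: M4=-1639/214
back: M3=1352/125−48/125·-1639/214=1472/107
back: M2=-33/2−3/16·1472/107=-4083/214
back: M1=7/2−1/3·-4083/214=1055/107
M: M0=0, M1=1055/107, M2=-4083/214, M3=1472/107, M4=-1639/214, M5=0
seg 0: a=-5, c=M0/2=0, d=(M1−M0)/(6·1)=1055/642, b=Δ0−h0·(2M0+M1)/6=-413/642
seg 1: a=-4, c=M1/2=1055/214, d=(M2−M1)/(6·2)=-6193/2568, b=Δ1−h1·(2M1+M2)/6=1376/321
seg 2: a=5, c=M2/2=-4083/428, d=(M3−M2)/(6·1)=7027/1284, b=Δ2−h2·(2M2+M3)/6=-3167/642
seg 3: a=-4, c=M3/2=736/107, d=(M4−M3)/(6·3)=-4583/3852, b=Δ3−h3·(2M3+M4)/6=-9751/1284
seg 4: a=3, c=M4/2=-1639/428, d=(M5−M4)/(6·1)=1639/1284, b=Δ4−h4·(2M4+M5)/6=997/642
t_q=7/2 → seg 2, τ=1/2; S=5+-3167/642·τ+-4083/428·τ²+7027/1284·τ³=2851/3424

  seg 0: a=-5 b=-413/642 c=0 d=1055/642
  seg 1: a=-4 b=1376/321 c=1055/214 d=-6193/2568
  seg 2: a=5 b=-3167/642 c=-4083/428 d=7027/1284
  seg 3: a=-4 b=-9751/1284 c=736/107 d=-4583/3852
  seg 4: a=3 b=997/642 c=-1639/428 d=1639/1284
S(7/2) = 2851/3424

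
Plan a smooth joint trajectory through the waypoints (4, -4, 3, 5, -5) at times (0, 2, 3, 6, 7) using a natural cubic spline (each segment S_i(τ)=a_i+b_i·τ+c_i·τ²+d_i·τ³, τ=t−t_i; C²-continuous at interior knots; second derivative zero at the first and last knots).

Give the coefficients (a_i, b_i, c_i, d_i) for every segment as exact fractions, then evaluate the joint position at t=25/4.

Δ: Δ0=-4, Δ1=7, Δ2=2/3, Δ3=-10
row 1: diag=6, rhs=66; c'=1/6, d'=11
row 2: denom=8−1·1/6=47/6; d'=(-38−1·11)/(47/6)=-294/47
row 3: denom=8−3·18/47=322/47; d'=(-64−3·-294/47)/(322/47)=-1063/161
back: M3=-1063/161
back: M2=-294/47−18/47·-1063/161=-600/161
back: M1=11−1/6·-600/161=1871/161
M: M0=0, M1=1871/161, M2=-600/161, M3=-1063/161, M4=0
seg 0: a=4, c=M0/2=0, d=(M1−M0)/(6·2)=1871/1932, b=Δ0−h0·(2M0+M1)/6=-3803/483
seg 1: a=-4, c=M1/2=1871/322, d=(M2−M1)/(6·1)=-353/138, b=Δ1−h1·(2M1+M2)/6=1810/483
seg 2: a=3, c=M2/2=-300/161, d=(M3−M2)/(6·3)=-463/2898, b=Δ2−h2·(2M2+M3)/6=7433/966
seg 3: a=5, c=M3/2=-1063/322, d=(M4−M3)/(6·1)=1063/966, b=Δ3−h3·(2M3+M4)/6=-3767/483
t_q=25/4 → seg 3, τ=1/4; S=5+-3767/483·τ+-1063/322·τ²+1063/966·τ³=8423/2944

  seg 0: a=4 b=-3803/483 c=0 d=1871/1932
  seg 1: a=-4 b=1810/483 c=1871/322 d=-353/138
  seg 2: a=3 b=7433/966 c=-300/161 d=-463/2898
  seg 3: a=5 b=-3767/483 c=-1063/322 d=1063/966
S(25/4) = 8423/2944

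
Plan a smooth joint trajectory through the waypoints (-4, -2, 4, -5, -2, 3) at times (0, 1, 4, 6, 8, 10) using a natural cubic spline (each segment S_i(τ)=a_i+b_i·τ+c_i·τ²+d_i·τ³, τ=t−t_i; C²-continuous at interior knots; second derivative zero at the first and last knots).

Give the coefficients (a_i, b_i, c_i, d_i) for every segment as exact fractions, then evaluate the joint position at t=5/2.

Δ: Δ0=2, Δ1=2, Δ2=-9/2, Δ3=3/2, Δ4=5/2
row 1: diag=8, rhs=0; c'=3/8, d'=0
row 2: denom=10−3·3/8=71/8; d'=(-39−3·0)/(71/8)=-312/71
row 3: denom=8−2·16/71=536/71; d'=(36−2·-312/71)/(536/71)=795/134
row 4: denom=8−2·71/268=1001/134; d'=(6−2·795/134)/(1001/134)=-786/1001
back: M4=-786/1001
back: M3=795/134−71/268·-786/1001=6147/1001
back: M2=-312/71−16/71·6147/1001=-5784/1001
back: M1=0−3/8·-5784/1001=2169/1001
M: M0=0, M1=2169/1001, M2=-5784/1001, M3=6147/1001, M4=-786/1001, M5=0
seg 0: a=-4, c=M0/2=0, d=(M1−M0)/(6·1)=723/2002, b=Δ0−h0·(2M0+M1)/6=3281/2002
seg 1: a=-2, c=M1/2=2169/2002, d=(M2−M1)/(6·3)=-241/546, b=Δ1−h1·(2M1+M2)/6=2725/1001
seg 2: a=4, c=M2/2=-2892/1001, d=(M3−M2)/(6·2)=3977/4004, b=Δ2−h2·(2M2+M3)/6=-415/154
seg 3: a=-5, c=M3/2=6147/2002, d=(M4−M3)/(6·2)=-2311/4004, b=Δ3−h3·(2M3+M4)/6=-667/286
seg 4: a=-2, c=M4/2=-393/1001, d=(M5−M4)/(6·2)=131/2002, b=Δ4−h4·(2M4+M5)/6=6053/2002
t_q=5/2 → seg 1, τ=3/2; S=-2+2725/1001·τ+2169/2002·τ²+-241/546·τ³=48551/16016

  seg 0: a=-4 b=3281/2002 c=0 d=723/2002
  seg 1: a=-2 b=2725/1001 c=2169/2002 d=-241/546
  seg 2: a=4 b=-415/154 c=-2892/1001 d=3977/4004
  seg 3: a=-5 b=-667/286 c=6147/2002 d=-2311/4004
  seg 4: a=-2 b=6053/2002 c=-393/1001 d=131/2002
S(5/2) = 48551/16016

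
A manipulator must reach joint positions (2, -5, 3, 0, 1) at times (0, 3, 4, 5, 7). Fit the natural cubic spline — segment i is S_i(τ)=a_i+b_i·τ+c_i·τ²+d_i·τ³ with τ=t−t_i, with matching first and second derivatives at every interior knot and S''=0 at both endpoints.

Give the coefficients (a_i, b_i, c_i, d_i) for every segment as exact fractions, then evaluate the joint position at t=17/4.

  seg 0: a=2 b=-8021/1068 c=0 d=1843/3204
  seg 1: a=-5 b=4283/534 c=1843/356 d=-5551/1068
  seg 2: a=3 b=2971/1068 c=-927/89 d=4949/1068
  seg 3: a=0 b=-2215/534 c=1241/356 d=-1241/2136
S(17/4) = 71015/22784

Δ: Δ0=-7/3, Δ1=8, Δ2=-3, Δ3=1/2
row 1: diag=8, rhs=62; c'=1/8, d'=31/4
row 2: denom=4−1·1/8=31/8; d'=(-66−1·31/4)/(31/8)=-590/31
row 3: denom=6−1·8/31=178/31; d'=(21−1·-590/31)/(178/31)=1241/178
back: M3=1241/178
back: M2=-590/31−8/31·1241/178=-1854/89
back: M1=31/4−1/8·-1854/89=1843/178
M: M0=0, M1=1843/178, M2=-1854/89, M3=1241/178, M4=0
seg 0: a=2, c=M0/2=0, d=(M1−M0)/(6·3)=1843/3204, b=Δ0−h0·(2M0+M1)/6=-8021/1068
seg 1: a=-5, c=M1/2=1843/356, d=(M2−M1)/(6·1)=-5551/1068, b=Δ1−h1·(2M1+M2)/6=4283/534
seg 2: a=3, c=M2/2=-927/89, d=(M3−M2)/(6·1)=4949/1068, b=Δ2−h2·(2M2+M3)/6=2971/1068
seg 3: a=0, c=M3/2=1241/356, d=(M4−M3)/(6·2)=-1241/2136, b=Δ3−h3·(2M3+M4)/6=-2215/534
t_q=17/4 → seg 2, τ=1/4; S=3+2971/1068·τ+-927/89·τ²+4949/1068·τ³=71015/22784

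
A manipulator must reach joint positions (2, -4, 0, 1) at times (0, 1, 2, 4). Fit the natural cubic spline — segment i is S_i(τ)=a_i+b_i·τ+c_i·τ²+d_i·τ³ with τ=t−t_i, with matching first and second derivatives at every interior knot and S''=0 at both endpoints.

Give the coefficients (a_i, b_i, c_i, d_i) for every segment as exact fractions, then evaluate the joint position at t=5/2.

Δ: Δ0=-6, Δ1=4, Δ2=1/2
row 1: diag=4, rhs=60; c'=1/4, d'=15
row 2: denom=6−1·1/4=23/4; d'=(-21−1·15)/(23/4)=-144/23
back: M2=-144/23
back: M1=15−1/4·-144/23=381/23
M: M0=0, M1=381/23, M2=-144/23, M3=0
seg 0: a=2, c=M0/2=0, d=(M1−M0)/(6·1)=127/46, b=Δ0−h0·(2M0+M1)/6=-403/46
seg 1: a=-4, c=M1/2=381/46, d=(M2−M1)/(6·1)=-175/46, b=Δ1−h1·(2M1+M2)/6=-11/23
seg 2: a=0, c=M2/2=-72/23, d=(M3−M2)/(6·2)=12/23, b=Δ2−h2·(2M2+M3)/6=215/46
t_q=5/2 → seg 2, τ=1/2; S=0+215/46·τ+-72/23·τ²+12/23·τ³=149/92

  seg 0: a=2 b=-403/46 c=0 d=127/46
  seg 1: a=-4 b=-11/23 c=381/46 d=-175/46
  seg 2: a=0 b=215/46 c=-72/23 d=12/23
S(5/2) = 149/92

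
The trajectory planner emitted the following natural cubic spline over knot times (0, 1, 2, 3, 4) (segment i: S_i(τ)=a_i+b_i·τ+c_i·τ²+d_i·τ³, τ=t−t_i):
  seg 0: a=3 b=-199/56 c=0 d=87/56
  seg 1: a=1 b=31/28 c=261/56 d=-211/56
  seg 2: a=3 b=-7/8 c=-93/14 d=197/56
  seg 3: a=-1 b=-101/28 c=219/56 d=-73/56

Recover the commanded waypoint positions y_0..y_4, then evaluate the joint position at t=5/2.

y_0=3 y_1=1 y_2=3 y_3=-1 y_4=-2
S(5/2) = 601/448

y_0 = S_0(0) = a_0 = 3
y_1 = S_1(0) = a_1 = 1
y_2 = S_2(0) = a_2 = 3
y_3 = S_3(0) = a_3 = -1
y_4 = S_3(1) = -2
t_q=5/2 is in segment 2 (τ=1/2); S_2(τ)=601/448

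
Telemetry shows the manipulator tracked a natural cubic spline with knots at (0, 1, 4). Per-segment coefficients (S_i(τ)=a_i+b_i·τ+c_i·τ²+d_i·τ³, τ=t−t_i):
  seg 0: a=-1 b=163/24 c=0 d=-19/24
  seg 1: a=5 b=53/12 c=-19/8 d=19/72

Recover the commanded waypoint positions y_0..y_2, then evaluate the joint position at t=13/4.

y_0 = S_0(0) = a_0 = -1
y_1 = S_1(0) = a_1 = 5
y_2 = S_1(3) = 4
t_q=13/4 is in segment 1 (τ=9/4); S_1(τ)=3031/512

y_0=-1 y_1=5 y_2=4
S(13/4) = 3031/512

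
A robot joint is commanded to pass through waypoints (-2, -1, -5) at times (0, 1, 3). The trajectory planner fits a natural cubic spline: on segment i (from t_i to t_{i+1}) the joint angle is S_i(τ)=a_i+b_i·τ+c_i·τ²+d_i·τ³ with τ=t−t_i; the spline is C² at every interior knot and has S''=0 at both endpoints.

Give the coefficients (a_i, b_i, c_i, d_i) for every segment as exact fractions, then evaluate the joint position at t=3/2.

  seg 0: a=-2 b=3/2 c=0 d=-1/2
  seg 1: a=-1 b=0 c=-3/2 d=1/4
S(3/2) = -43/32

Δ: Δ0=1, Δ1=-2
row 1: diag=6, rhs=-18; c'=1/3, d'=-3
back: M1=-3
M: M0=0, M1=-3, M2=0
seg 0: a=-2, c=M0/2=0, d=(M1−M0)/(6·1)=-1/2, b=Δ0−h0·(2M0+M1)/6=3/2
seg 1: a=-1, c=M1/2=-3/2, d=(M2−M1)/(6·2)=1/4, b=Δ1−h1·(2M1+M2)/6=0
t_q=3/2 → seg 1, τ=1/2; S=-1+0·τ+-3/2·τ²+1/4·τ³=-43/32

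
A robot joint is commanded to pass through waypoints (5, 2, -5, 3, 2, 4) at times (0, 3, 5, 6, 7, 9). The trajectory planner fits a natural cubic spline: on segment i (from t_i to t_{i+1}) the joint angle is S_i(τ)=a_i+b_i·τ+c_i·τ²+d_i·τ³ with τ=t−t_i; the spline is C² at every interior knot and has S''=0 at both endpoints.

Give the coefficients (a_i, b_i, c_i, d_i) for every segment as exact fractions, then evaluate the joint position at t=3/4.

Δ: Δ0=-1, Δ1=-7/2, Δ2=8, Δ3=-1, Δ4=1
row 1: diag=10, rhs=-15; c'=1/5, d'=-3/2
row 2: denom=6−2·1/5=28/5; d'=(69−2·-3/2)/(28/5)=90/7
row 3: denom=4−1·5/28=107/28; d'=(-54−1·90/7)/(107/28)=-1872/107
row 4: denom=6−1·28/107=614/107; d'=(12−1·-1872/107)/(614/107)=1578/307
back: M4=1578/307
back: M3=-1872/107−28/107·1578/307=-5784/307
back: M2=90/7−5/28·-5784/307=4980/307
back: M1=-3/2−1/5·4980/307=-2913/614
M: M0=0, M1=-2913/614, M2=4980/307, M3=-5784/307, M4=1578/307, M5=0
seg 0: a=5, c=M0/2=0, d=(M1−M0)/(6·3)=-971/3684, b=Δ0−h0·(2M0+M1)/6=1685/1228
seg 1: a=2, c=M1/2=-2913/1228, d=(M2−M1)/(6·2)=4291/2456, b=Δ1−h1·(2M1+M2)/6=-3527/614
seg 2: a=-5, c=M2/2=2490/307, d=(M3−M2)/(6·1)=-1794/307, b=Δ2−h2·(2M2+M3)/6=1760/307
seg 3: a=3, c=M3/2=-2892/307, d=(M4−M3)/(6·1)=1227/307, b=Δ3−h3·(2M3+M4)/6=1358/307
seg 4: a=2, c=M4/2=789/307, d=(M5−M4)/(6·2)=-263/614, b=Δ4−h4·(2M4+M5)/6=-745/307
t_q=3/4 → seg 0, τ=3/4; S=5+1685/1228·τ+0·τ²+-971/3684·τ³=465101/78592

  seg 0: a=5 b=1685/1228 c=0 d=-971/3684
  seg 1: a=2 b=-3527/614 c=-2913/1228 d=4291/2456
  seg 2: a=-5 b=1760/307 c=2490/307 d=-1794/307
  seg 3: a=3 b=1358/307 c=-2892/307 d=1227/307
  seg 4: a=2 b=-745/307 c=789/307 d=-263/614
S(3/4) = 465101/78592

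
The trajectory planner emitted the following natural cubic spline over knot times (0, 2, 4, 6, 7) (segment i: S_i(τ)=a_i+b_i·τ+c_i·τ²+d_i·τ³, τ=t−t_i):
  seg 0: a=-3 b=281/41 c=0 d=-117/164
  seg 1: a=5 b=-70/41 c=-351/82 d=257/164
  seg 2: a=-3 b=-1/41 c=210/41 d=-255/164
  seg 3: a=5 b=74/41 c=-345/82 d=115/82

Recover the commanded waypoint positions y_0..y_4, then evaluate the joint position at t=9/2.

y_0 = S_0(0) = a_0 = -3
y_1 = S_1(0) = a_1 = 5
y_2 = S_2(0) = a_2 = -3
y_3 = S_3(0) = a_3 = 5
y_4 = S_3(1) = 4
t_q=9/2 is in segment 2 (τ=1/2); S_2(τ)=-2527/1312

y_0=-3 y_1=5 y_2=-3 y_3=5 y_4=4
S(9/2) = -2527/1312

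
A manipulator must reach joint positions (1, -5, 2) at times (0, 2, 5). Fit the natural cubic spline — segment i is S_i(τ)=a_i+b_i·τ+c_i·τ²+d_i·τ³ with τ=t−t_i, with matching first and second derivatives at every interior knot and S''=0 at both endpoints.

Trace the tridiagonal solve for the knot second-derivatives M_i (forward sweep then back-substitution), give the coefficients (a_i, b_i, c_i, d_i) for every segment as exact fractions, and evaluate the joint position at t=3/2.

Δ: Δ0=-3, Δ1=7/3
row 1: diag=10, rhs=32; c'=3/10, d'=16/5
back: M1=16/5
M: M0=0, M1=16/5, M2=0
seg 0: a=1, c=M0/2=0, d=(M1−M0)/(6·2)=4/15, b=Δ0−h0·(2M0+M1)/6=-61/15
seg 1: a=-5, c=M1/2=8/5, d=(M2−M1)/(6·3)=-8/45, b=Δ1−h1·(2M1+M2)/6=-13/15
t_q=3/2 → seg 0, τ=3/2; S=1+-61/15·τ+0·τ²+4/15·τ³=-21/5

  seg 0: a=1 b=-61/15 c=0 d=4/15
  seg 1: a=-5 b=-13/15 c=8/5 d=-8/45
S(3/2) = -21/5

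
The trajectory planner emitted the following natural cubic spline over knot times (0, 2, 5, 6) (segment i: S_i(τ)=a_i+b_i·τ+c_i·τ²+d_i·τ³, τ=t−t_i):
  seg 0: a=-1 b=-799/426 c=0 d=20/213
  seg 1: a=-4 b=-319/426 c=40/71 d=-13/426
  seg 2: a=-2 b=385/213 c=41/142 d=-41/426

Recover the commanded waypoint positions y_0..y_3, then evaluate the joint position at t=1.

y_0=-1 y_1=-4 y_2=-2 y_3=0
S(1) = -395/142

y_0 = S_0(0) = a_0 = -1
y_1 = S_1(0) = a_1 = -4
y_2 = S_2(0) = a_2 = -2
y_3 = S_2(1) = 0
t_q=1 is in segment 0 (τ=1); S_0(τ)=-395/142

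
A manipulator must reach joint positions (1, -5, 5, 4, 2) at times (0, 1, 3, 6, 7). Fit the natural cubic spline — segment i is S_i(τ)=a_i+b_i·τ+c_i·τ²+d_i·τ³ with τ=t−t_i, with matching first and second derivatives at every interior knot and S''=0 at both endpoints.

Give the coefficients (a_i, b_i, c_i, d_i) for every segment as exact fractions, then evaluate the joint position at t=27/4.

Δ: Δ0=-6, Δ1=5, Δ2=-1/3, Δ3=-2
row 1: diag=6, rhs=66; c'=1/3, d'=11
row 2: denom=10−2·1/3=28/3; d'=(-32−2·11)/(28/3)=-81/14
row 3: denom=8−3·9/28=197/28; d'=(-10−3·-81/14)/(197/28)=206/197
back: M3=206/197
back: M2=-81/14−9/28·206/197=-1206/197
back: M1=11−1/3·-1206/197=2569/197
M: M0=0, M1=2569/197, M2=-1206/197, M3=206/197, M4=0
seg 0: a=1, c=M0/2=0, d=(M1−M0)/(6·1)=2569/1182, b=Δ0−h0·(2M0+M1)/6=-9661/1182
seg 1: a=-5, c=M1/2=2569/394, d=(M2−M1)/(6·2)=-3775/2364, b=Δ1−h1·(2M1+M2)/6=-977/591
seg 2: a=5, c=M2/2=-603/197, d=(M3−M2)/(6·3)=706/1773, b=Δ2−h2·(2M2+M3)/6=3112/591
seg 3: a=4, c=M3/2=103/197, d=(M4−M3)/(6·1)=-103/591, b=Δ3−h3·(2M3+M4)/6=-1388/591
t_q=27/4 → seg 3, τ=3/4; S=4+-1388/591·τ+103/197·τ²+-103/591·τ³=31005/12608

  seg 0: a=1 b=-9661/1182 c=0 d=2569/1182
  seg 1: a=-5 b=-977/591 c=2569/394 d=-3775/2364
  seg 2: a=5 b=3112/591 c=-603/197 d=706/1773
  seg 3: a=4 b=-1388/591 c=103/197 d=-103/591
S(27/4) = 31005/12608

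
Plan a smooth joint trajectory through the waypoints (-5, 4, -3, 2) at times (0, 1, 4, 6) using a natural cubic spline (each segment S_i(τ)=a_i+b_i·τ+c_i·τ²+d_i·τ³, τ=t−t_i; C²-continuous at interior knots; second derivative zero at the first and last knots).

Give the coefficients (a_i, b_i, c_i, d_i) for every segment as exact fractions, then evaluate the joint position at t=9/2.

  seg 0: a=-5 b=4601/426 c=0 d=-767/426
  seg 1: a=4 b=1150/213 c=-767/142 d=401/426
  seg 2: a=-3 b=-679/426 c=218/71 d=-109/213
S(9/2) = -1757/568

Δ: Δ0=9, Δ1=-7/3, Δ2=5/2
row 1: diag=8, rhs=-68; c'=3/8, d'=-17/2
row 2: denom=10−3·3/8=71/8; d'=(29−3·-17/2)/(71/8)=436/71
back: M2=436/71
back: M1=-17/2−3/8·436/71=-767/71
M: M0=0, M1=-767/71, M2=436/71, M3=0
seg 0: a=-5, c=M0/2=0, d=(M1−M0)/(6·1)=-767/426, b=Δ0−h0·(2M0+M1)/6=4601/426
seg 1: a=4, c=M1/2=-767/142, d=(M2−M1)/(6·3)=401/426, b=Δ1−h1·(2M1+M2)/6=1150/213
seg 2: a=-3, c=M2/2=218/71, d=(M3−M2)/(6·2)=-109/213, b=Δ2−h2·(2M2+M3)/6=-679/426
t_q=9/2 → seg 2, τ=1/2; S=-3+-679/426·τ+218/71·τ²+-109/213·τ³=-1757/568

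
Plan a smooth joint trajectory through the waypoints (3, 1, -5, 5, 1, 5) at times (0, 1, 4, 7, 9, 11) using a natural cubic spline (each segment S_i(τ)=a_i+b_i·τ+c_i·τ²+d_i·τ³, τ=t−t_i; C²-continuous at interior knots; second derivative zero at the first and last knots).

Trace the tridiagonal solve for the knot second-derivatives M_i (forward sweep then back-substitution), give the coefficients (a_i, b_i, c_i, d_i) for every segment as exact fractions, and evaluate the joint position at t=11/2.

  seg 0: a=3 b=-2600/1509 c=0 d=-418/1509
  seg 1: a=1 b=-3854/1509 c=-418/503 d=4598/13581
  seg 2: a=-5 b=2416/1509 c=3344/1509 d=-7418/13581
  seg 3: a=5 b=226/1509 c=-1358/503 d=1226/1509
  seg 4: a=1 b=-1358/1509 c=1094/503 d=-547/1509
S(11/2) = 1095/2012

Δ: Δ0=-2, Δ1=-2, Δ2=10/3, Δ3=-2, Δ4=2
row 1: diag=8, rhs=0; c'=3/8, d'=0
row 2: denom=12−3·3/8=87/8; d'=(32−3·0)/(87/8)=256/87
row 3: denom=10−3·8/29=266/29; d'=(-32−3·256/87)/(266/29)=-592/133
row 4: denom=8−2·29/133=1006/133; d'=(24−2·-592/133)/(1006/133)=2188/503
back: M4=2188/503
back: M3=-592/133−29/133·2188/503=-2716/503
back: M2=256/87−8/29·-2716/503=6688/1509
back: M1=0−3/8·6688/1509=-836/503
M: M0=0, M1=-836/503, M2=6688/1509, M3=-2716/503, M4=2188/503, M5=0
seg 0: a=3, c=M0/2=0, d=(M1−M0)/(6·1)=-418/1509, b=Δ0−h0·(2M0+M1)/6=-2600/1509
seg 1: a=1, c=M1/2=-418/503, d=(M2−M1)/(6·3)=4598/13581, b=Δ1−h1·(2M1+M2)/6=-3854/1509
seg 2: a=-5, c=M2/2=3344/1509, d=(M3−M2)/(6·3)=-7418/13581, b=Δ2−h2·(2M2+M3)/6=2416/1509
seg 3: a=5, c=M3/2=-1358/503, d=(M4−M3)/(6·2)=1226/1509, b=Δ3−h3·(2M3+M4)/6=226/1509
seg 4: a=1, c=M4/2=1094/503, d=(M5−M4)/(6·2)=-547/1509, b=Δ4−h4·(2M4+M5)/6=-1358/1509
t_q=11/2 → seg 2, τ=3/2; S=-5+2416/1509·τ+3344/1509·τ²+-7418/13581·τ³=1095/2012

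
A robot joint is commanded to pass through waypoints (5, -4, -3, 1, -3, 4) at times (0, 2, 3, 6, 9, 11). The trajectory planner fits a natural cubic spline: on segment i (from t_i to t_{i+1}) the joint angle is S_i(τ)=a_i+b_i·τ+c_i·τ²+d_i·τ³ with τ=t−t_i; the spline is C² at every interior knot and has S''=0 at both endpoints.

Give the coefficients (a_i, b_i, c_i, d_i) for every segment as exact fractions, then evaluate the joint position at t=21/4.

Δ: Δ0=-9/2, Δ1=1, Δ2=4/3, Δ3=-4/3, Δ4=7/2
row 1: diag=6, rhs=33; c'=1/6, d'=11/2
row 2: denom=8−1·1/6=47/6; d'=(2−1·11/2)/(47/6)=-21/47
row 3: denom=12−3·18/47=510/47; d'=(-16−3·-21/47)/(510/47)=-689/510
row 4: denom=10−3·47/170=1559/170; d'=(29−3·-689/510)/(1559/170)=5619/1559
back: M4=5619/1559
back: M3=-689/510−47/170·5619/1559=-10979/4677
back: M2=-21/47−18/47·-10979/4677=705/1559
back: M1=11/2−1/6·705/1559=8457/1559
M: M0=0, M1=8457/1559, M2=705/1559, M3=-10979/4677, M4=5619/1559, M5=0
seg 0: a=5, c=M0/2=0, d=(M1−M0)/(6·2)=2819/6236, b=Δ0−h0·(2M0+M1)/6=-19669/3118
seg 1: a=-4, c=M1/2=8457/3118, d=(M2−M1)/(6·1)=-1292/1559, b=Δ1−h1·(2M1+M2)/6=-2755/3118
seg 2: a=-3, c=M2/2=705/3118, d=(M3−M2)/(6·3)=-6547/42093, b=Δ2−h2·(2M2+M3)/6=6407/3118
seg 3: a=1, c=M3/2=-10979/9354, d=(M4−M3)/(6·3)=13918/42093, b=Δ3−h3·(2M3+M4)/6=-2457/3118
seg 4: a=-3, c=M4/2=5619/3118, d=(M5−M4)/(6·2)=-1873/6236, b=Δ4−h4·(2M4+M5)/6=3421/3118
t_q=21/4 → seg 2, τ=9/4; S=-3+6407/3118·τ+705/3118·τ²+-6547/42093·τ³=99417/99776

  seg 0: a=5 b=-19669/3118 c=0 d=2819/6236
  seg 1: a=-4 b=-2755/3118 c=8457/3118 d=-1292/1559
  seg 2: a=-3 b=6407/3118 c=705/3118 d=-6547/42093
  seg 3: a=1 b=-2457/3118 c=-10979/9354 d=13918/42093
  seg 4: a=-3 b=3421/3118 c=5619/3118 d=-1873/6236
S(21/4) = 99417/99776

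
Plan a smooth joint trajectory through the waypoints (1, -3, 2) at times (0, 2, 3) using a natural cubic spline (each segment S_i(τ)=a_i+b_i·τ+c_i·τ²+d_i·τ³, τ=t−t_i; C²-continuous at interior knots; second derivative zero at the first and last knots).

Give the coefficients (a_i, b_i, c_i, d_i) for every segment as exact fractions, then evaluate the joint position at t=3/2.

  seg 0: a=1 b=-13/3 c=0 d=7/12
  seg 1: a=-3 b=8/3 c=7/2 d=-7/6
S(3/2) = -113/32

Δ: Δ0=-2, Δ1=5
row 1: diag=6, rhs=42; c'=1/6, d'=7
back: M1=7
M: M0=0, M1=7, M2=0
seg 0: a=1, c=M0/2=0, d=(M1−M0)/(6·2)=7/12, b=Δ0−h0·(2M0+M1)/6=-13/3
seg 1: a=-3, c=M1/2=7/2, d=(M2−M1)/(6·1)=-7/6, b=Δ1−h1·(2M1+M2)/6=8/3
t_q=3/2 → seg 0, τ=3/2; S=1+-13/3·τ+0·τ²+7/12·τ³=-113/32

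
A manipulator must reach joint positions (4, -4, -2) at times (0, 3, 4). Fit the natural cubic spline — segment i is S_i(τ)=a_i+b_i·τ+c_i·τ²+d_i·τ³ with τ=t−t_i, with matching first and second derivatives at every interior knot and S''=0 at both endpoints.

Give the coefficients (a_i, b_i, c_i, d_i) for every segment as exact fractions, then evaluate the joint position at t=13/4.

  seg 0: a=4 b=-53/12 c=0 d=7/36
  seg 1: a=-4 b=5/6 c=7/4 d=-7/12
S(13/4) = -945/256

Δ: Δ0=-8/3, Δ1=2
row 1: diag=8, rhs=28; c'=1/8, d'=7/2
back: M1=7/2
M: M0=0, M1=7/2, M2=0
seg 0: a=4, c=M0/2=0, d=(M1−M0)/(6·3)=7/36, b=Δ0−h0·(2M0+M1)/6=-53/12
seg 1: a=-4, c=M1/2=7/4, d=(M2−M1)/(6·1)=-7/12, b=Δ1−h1·(2M1+M2)/6=5/6
t_q=13/4 → seg 1, τ=1/4; S=-4+5/6·τ+7/4·τ²+-7/12·τ³=-945/256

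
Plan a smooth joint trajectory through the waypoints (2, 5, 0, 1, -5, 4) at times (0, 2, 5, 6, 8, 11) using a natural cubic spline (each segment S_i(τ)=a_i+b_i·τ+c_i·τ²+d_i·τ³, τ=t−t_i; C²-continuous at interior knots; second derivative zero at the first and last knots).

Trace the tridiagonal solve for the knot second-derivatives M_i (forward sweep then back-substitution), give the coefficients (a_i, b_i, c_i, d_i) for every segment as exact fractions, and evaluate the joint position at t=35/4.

  seg 0: a=2 b=2449/969 c=0 d=-1991/7752
  seg 1: a=5 b=-1075/1938 c=-1991/1292 d=13609/34884
  seg 2: a=0 b=167/228 c=1909/969 d=-6599/3876
  seg 3: a=1 b=-281/646 c=-12161/3876 d=3595/3876
  seg 4: a=-5 b=-3595/1938 c=9409/3876 d=-9409/34884
S(35/4) = -424981/82688

Δ: Δ0=3/2, Δ1=-5/3, Δ2=1, Δ3=-3, Δ4=3
row 1: diag=10, rhs=-19; c'=3/10, d'=-19/10
row 2: denom=8−3·3/10=71/10; d'=(16−3·-19/10)/(71/10)=217/71
row 3: denom=6−1·10/71=416/71; d'=(-24−1·217/71)/(416/71)=-1921/416
row 4: denom=10−2·71/208=969/104; d'=(36−2·-1921/416)/(969/104)=9409/1938
back: M4=9409/1938
back: M3=-1921/416−71/208·9409/1938=-12161/1938
back: M2=217/71−10/71·-12161/1938=3818/969
back: M1=-19/10−3/10·3818/969=-1991/646
M: M0=0, M1=-1991/646, M2=3818/969, M3=-12161/1938, M4=9409/1938, M5=0
seg 0: a=2, c=M0/2=0, d=(M1−M0)/(6·2)=-1991/7752, b=Δ0−h0·(2M0+M1)/6=2449/969
seg 1: a=5, c=M1/2=-1991/1292, d=(M2−M1)/(6·3)=13609/34884, b=Δ1−h1·(2M1+M2)/6=-1075/1938
seg 2: a=0, c=M2/2=1909/969, d=(M3−M2)/(6·1)=-6599/3876, b=Δ2−h2·(2M2+M3)/6=167/228
seg 3: a=1, c=M3/2=-12161/3876, d=(M4−M3)/(6·2)=3595/3876, b=Δ3−h3·(2M3+M4)/6=-281/646
seg 4: a=-5, c=M4/2=9409/3876, d=(M5−M4)/(6·3)=-9409/34884, b=Δ4−h4·(2M4+M5)/6=-3595/1938
t_q=35/4 → seg 4, τ=3/4; S=-5+-3595/1938·τ+9409/3876·τ²+-9409/34884·τ³=-424981/82688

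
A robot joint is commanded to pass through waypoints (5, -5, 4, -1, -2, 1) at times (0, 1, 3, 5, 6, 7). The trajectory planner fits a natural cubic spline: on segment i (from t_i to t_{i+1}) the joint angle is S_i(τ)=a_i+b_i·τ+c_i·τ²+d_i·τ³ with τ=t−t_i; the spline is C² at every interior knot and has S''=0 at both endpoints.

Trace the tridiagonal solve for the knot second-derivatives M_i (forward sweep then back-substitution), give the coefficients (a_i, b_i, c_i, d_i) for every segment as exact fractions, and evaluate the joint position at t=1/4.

  seg 0: a=5 b=-5963/458 c=0 d=1383/458
  seg 1: a=-5 b=-907/229 c=4149/458 d=-4423/1832
  seg 2: a=4 b=1513/458 c=-4971/916 d=2313/1832
  seg 3: a=-1 b=-745/229 c=492/229 d=24/229
  seg 4: a=-2 b=311/229 c=564/229 d=-188/229
S(1/4) = 52535/29312

Δ: Δ0=-10, Δ1=9/2, Δ2=-5/2, Δ3=-1, Δ4=3
row 1: diag=6, rhs=87; c'=1/3, d'=29/2
row 2: denom=8−2·1/3=22/3; d'=(-42−2·29/2)/(22/3)=-213/22
row 3: denom=6−2·3/11=60/11; d'=(9−2·-213/22)/(60/11)=26/5
row 4: denom=4−1·11/60=229/60; d'=(24−1·26/5)/(229/60)=1128/229
back: M4=1128/229
back: M3=26/5−11/60·1128/229=984/229
back: M2=-213/22−3/11·984/229=-4971/458
back: M1=29/2−1/3·-4971/458=4149/229
M: M0=0, M1=4149/229, M2=-4971/458, M3=984/229, M4=1128/229, M5=0
seg 0: a=5, c=M0/2=0, d=(M1−M0)/(6·1)=1383/458, b=Δ0−h0·(2M0+M1)/6=-5963/458
seg 1: a=-5, c=M1/2=4149/458, d=(M2−M1)/(6·2)=-4423/1832, b=Δ1−h1·(2M1+M2)/6=-907/229
seg 2: a=4, c=M2/2=-4971/916, d=(M3−M2)/(6·2)=2313/1832, b=Δ2−h2·(2M2+M3)/6=1513/458
seg 3: a=-1, c=M3/2=492/229, d=(M4−M3)/(6·1)=24/229, b=Δ3−h3·(2M3+M4)/6=-745/229
seg 4: a=-2, c=M4/2=564/229, d=(M5−M4)/(6·1)=-188/229, b=Δ4−h4·(2M4+M5)/6=311/229
t_q=1/4 → seg 0, τ=1/4; S=5+-5963/458·τ+0·τ²+1383/458·τ³=52535/29312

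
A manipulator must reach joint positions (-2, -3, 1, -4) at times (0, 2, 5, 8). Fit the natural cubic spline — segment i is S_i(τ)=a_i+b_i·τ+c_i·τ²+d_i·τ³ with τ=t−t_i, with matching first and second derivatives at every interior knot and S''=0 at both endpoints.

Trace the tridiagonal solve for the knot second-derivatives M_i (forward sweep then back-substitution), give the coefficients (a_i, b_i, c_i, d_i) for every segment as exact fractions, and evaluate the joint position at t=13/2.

  seg 0: a=-2 b=-235/222 c=0 d=31/222
  seg 1: a=-3 b=137/222 c=31/37 d=-133/666
  seg 2: a=1 b=28/111 c=-71/74 d=71/666
S(13/2) = -249/592

Δ: Δ0=-1/2, Δ1=4/3, Δ2=-5/3
row 1: diag=10, rhs=11; c'=3/10, d'=11/10
row 2: denom=12−3·3/10=111/10; d'=(-18−3·11/10)/(111/10)=-71/37
back: M2=-71/37
back: M1=11/10−3/10·-71/37=62/37
M: M0=0, M1=62/37, M2=-71/37, M3=0
seg 0: a=-2, c=M0/2=0, d=(M1−M0)/(6·2)=31/222, b=Δ0−h0·(2M0+M1)/6=-235/222
seg 1: a=-3, c=M1/2=31/37, d=(M2−M1)/(6·3)=-133/666, b=Δ1−h1·(2M1+M2)/6=137/222
seg 2: a=1, c=M2/2=-71/74, d=(M3−M2)/(6·3)=71/666, b=Δ2−h2·(2M2+M3)/6=28/111
t_q=13/2 → seg 2, τ=3/2; S=1+28/111·τ+-71/74·τ²+71/666·τ³=-249/592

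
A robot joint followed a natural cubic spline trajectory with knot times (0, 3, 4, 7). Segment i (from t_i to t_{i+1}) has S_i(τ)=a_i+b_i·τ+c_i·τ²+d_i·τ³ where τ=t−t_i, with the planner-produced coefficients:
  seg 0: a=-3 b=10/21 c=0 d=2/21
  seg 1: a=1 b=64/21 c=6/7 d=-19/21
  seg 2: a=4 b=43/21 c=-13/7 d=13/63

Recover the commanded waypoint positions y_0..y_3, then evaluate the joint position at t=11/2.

y_0 = S_0(0) = a_0 = -3
y_1 = S_1(0) = a_1 = 1
y_2 = S_2(0) = a_2 = 4
y_3 = S_2(3) = -1
t_q=11/2 is in segment 2 (τ=3/2); S_2(τ)=201/56

y_0=-3 y_1=1 y_2=4 y_3=-1
S(11/2) = 201/56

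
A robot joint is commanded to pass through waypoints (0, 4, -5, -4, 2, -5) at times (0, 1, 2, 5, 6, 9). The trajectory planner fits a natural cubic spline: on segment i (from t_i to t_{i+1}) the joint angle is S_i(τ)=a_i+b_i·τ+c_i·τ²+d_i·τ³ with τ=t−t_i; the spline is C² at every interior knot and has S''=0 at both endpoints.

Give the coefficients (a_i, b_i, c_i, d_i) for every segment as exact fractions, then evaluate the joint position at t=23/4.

Δ: Δ0=4, Δ1=-9, Δ2=1/3, Δ3=6, Δ4=-7/3
row 1: diag=4, rhs=-78; c'=1/4, d'=-39/2
row 2: denom=8−1·1/4=31/4; d'=(56−1·-39/2)/(31/4)=302/31
row 3: denom=8−3·12/31=212/31; d'=(34−3·302/31)/(212/31)=37/53
row 4: denom=8−1·31/212=1665/212; d'=(-50−1·37/53)/(1665/212)=-10748/1665
back: M4=-10748/1665
back: M3=37/53−31/212·-10748/1665=2734/1665
back: M2=302/31−12/31·2734/1665=5054/555
back: M1=-39/2−1/4·5054/555=-12086/555
M: M0=0, M1=-12086/555, M2=5054/555, M3=2734/1665, M4=-10748/1665, M5=0
seg 0: a=0, c=M0/2=0, d=(M1−M0)/(6·1)=-6043/1665, b=Δ0−h0·(2M0+M1)/6=12703/1665
seg 1: a=4, c=M1/2=-6043/555, d=(M2−M1)/(6·1)=1714/333, b=Δ1−h1·(2M1+M2)/6=-5426/1665
seg 2: a=-5, c=M2/2=2527/555, d=(M3−M2)/(6·3)=-6214/14985, b=Δ2−h2·(2M2+M3)/6=-15974/1665
seg 3: a=-4, c=M3/2=1367/1665, d=(M4−M3)/(6·1)=-749/555, b=Δ3−h3·(2M3+M4)/6=2174/333
seg 4: a=2, c=M4/2=-5374/1665, d=(M5−M4)/(6·3)=5374/14985, b=Δ4−h4·(2M4+M5)/6=6863/1665
t_q=23/4 → seg 3, τ=3/4; S=-4+2174/333·τ+1367/1665·τ²+-749/555·τ³=28021/35520

  seg 0: a=0 b=12703/1665 c=0 d=-6043/1665
  seg 1: a=4 b=-5426/1665 c=-6043/555 d=1714/333
  seg 2: a=-5 b=-15974/1665 c=2527/555 d=-6214/14985
  seg 3: a=-4 b=2174/333 c=1367/1665 d=-749/555
  seg 4: a=2 b=6863/1665 c=-5374/1665 d=5374/14985
S(23/4) = 28021/35520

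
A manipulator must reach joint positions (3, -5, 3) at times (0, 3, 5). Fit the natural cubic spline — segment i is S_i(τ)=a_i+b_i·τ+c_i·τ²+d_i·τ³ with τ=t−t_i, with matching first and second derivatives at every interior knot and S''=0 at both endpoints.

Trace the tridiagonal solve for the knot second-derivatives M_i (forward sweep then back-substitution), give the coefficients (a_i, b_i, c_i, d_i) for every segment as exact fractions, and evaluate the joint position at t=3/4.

  seg 0: a=3 b=-14/3 c=0 d=2/9
  seg 1: a=-5 b=4/3 c=2 d=-1/3
S(3/4) = -13/32

Δ: Δ0=-8/3, Δ1=4
row 1: diag=10, rhs=40; c'=1/5, d'=4
back: M1=4
M: M0=0, M1=4, M2=0
seg 0: a=3, c=M0/2=0, d=(M1−M0)/(6·3)=2/9, b=Δ0−h0·(2M0+M1)/6=-14/3
seg 1: a=-5, c=M1/2=2, d=(M2−M1)/(6·2)=-1/3, b=Δ1−h1·(2M1+M2)/6=4/3
t_q=3/4 → seg 0, τ=3/4; S=3+-14/3·τ+0·τ²+2/9·τ³=-13/32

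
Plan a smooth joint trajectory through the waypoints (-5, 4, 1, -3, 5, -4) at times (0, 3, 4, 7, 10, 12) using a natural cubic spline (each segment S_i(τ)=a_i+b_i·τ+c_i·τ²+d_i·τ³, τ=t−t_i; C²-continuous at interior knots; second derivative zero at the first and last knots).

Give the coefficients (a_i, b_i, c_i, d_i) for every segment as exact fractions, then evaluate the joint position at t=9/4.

  seg 0: a=-5 b=22123/4182 c=0 d=-9577/37638
  seg 1: a=4 b=-3304/2091 c=-9577/4182 d=1213/1394
  seg 2: a=1 b=-14845/4182 c=670/2091 d=5249/37638
  seg 3: a=-3 b=263/123 c=6589/4182 d=-17557/37638
  seg 4: a=5 b=-4195/4182 c=-1828/697 d=914/2091
S(9/4) = 357245/89216

Δ: Δ0=3, Δ1=-3, Δ2=-4/3, Δ3=8/3, Δ4=-9/2
row 1: diag=8, rhs=-36; c'=1/8, d'=-9/2
row 2: denom=8−1·1/8=63/8; d'=(10−1·-9/2)/(63/8)=116/63
row 3: denom=12−3·8/21=76/7; d'=(24−3·116/63)/(76/7)=97/57
row 4: denom=10−3·21/76=697/76; d'=(-43−3·97/57)/(697/76)=-3656/697
back: M4=-3656/697
back: M3=97/57−21/76·-3656/697=6589/2091
back: M2=116/63−8/21·6589/2091=1340/2091
back: M1=-9/2−1/8·1340/2091=-9577/2091
M: M0=0, M1=-9577/2091, M2=1340/2091, M3=6589/2091, M4=-3656/697, M5=0
seg 0: a=-5, c=M0/2=0, d=(M1−M0)/(6·3)=-9577/37638, b=Δ0−h0·(2M0+M1)/6=22123/4182
seg 1: a=4, c=M1/2=-9577/4182, d=(M2−M1)/(6·1)=1213/1394, b=Δ1−h1·(2M1+M2)/6=-3304/2091
seg 2: a=1, c=M2/2=670/2091, d=(M3−M2)/(6·3)=5249/37638, b=Δ2−h2·(2M2+M3)/6=-14845/4182
seg 3: a=-3, c=M3/2=6589/4182, d=(M4−M3)/(6·3)=-17557/37638, b=Δ3−h3·(2M3+M4)/6=263/123
seg 4: a=5, c=M4/2=-1828/697, d=(M5−M4)/(6·2)=914/2091, b=Δ4−h4·(2M4+M5)/6=-4195/4182
t_q=9/4 → seg 0, τ=9/4; S=-5+22123/4182·τ+0·τ²+-9577/37638·τ³=357245/89216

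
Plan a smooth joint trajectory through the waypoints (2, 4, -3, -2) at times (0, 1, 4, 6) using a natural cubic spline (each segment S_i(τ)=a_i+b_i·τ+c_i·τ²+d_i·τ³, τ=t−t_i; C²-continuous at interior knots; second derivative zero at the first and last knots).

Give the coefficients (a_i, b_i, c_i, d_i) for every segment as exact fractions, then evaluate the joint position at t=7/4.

  seg 0: a=2 b=1163/426 c=0 d=-311/426
  seg 1: a=4 b=115/213 c=-311/142 d=175/426
  seg 2: a=-3 b=-643/426 c=107/71 d=-107/426
S(7/4) = 30411/9088

Δ: Δ0=2, Δ1=-7/3, Δ2=1/2
row 1: diag=8, rhs=-26; c'=3/8, d'=-13/4
row 2: denom=10−3·3/8=71/8; d'=(17−3·-13/4)/(71/8)=214/71
back: M2=214/71
back: M1=-13/4−3/8·214/71=-311/71
M: M0=0, M1=-311/71, M2=214/71, M3=0
seg 0: a=2, c=M0/2=0, d=(M1−M0)/(6·1)=-311/426, b=Δ0−h0·(2M0+M1)/6=1163/426
seg 1: a=4, c=M1/2=-311/142, d=(M2−M1)/(6·3)=175/426, b=Δ1−h1·(2M1+M2)/6=115/213
seg 2: a=-3, c=M2/2=107/71, d=(M3−M2)/(6·2)=-107/426, b=Δ2−h2·(2M2+M3)/6=-643/426
t_q=7/4 → seg 1, τ=3/4; S=4+115/213·τ+-311/142·τ²+175/426·τ³=30411/9088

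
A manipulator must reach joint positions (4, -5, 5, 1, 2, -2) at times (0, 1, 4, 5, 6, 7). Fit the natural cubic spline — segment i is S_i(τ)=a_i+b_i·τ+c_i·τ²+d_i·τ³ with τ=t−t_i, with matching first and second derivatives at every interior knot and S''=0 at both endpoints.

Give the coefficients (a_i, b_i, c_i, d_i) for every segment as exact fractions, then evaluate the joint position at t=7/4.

Δ: Δ0=-9, Δ1=10/3, Δ2=-4, Δ3=1, Δ4=-4
row 1: diag=8, rhs=74; c'=3/8, d'=37/4
row 2: denom=8−3·3/8=55/8; d'=(-44−3·37/4)/(55/8)=-574/55
row 3: denom=4−1·8/55=212/55; d'=(30−1·-574/55)/(212/55)=556/53
row 4: denom=4−1·55/212=793/212; d'=(-30−1·556/53)/(793/212)=-8584/793
back: M4=-8584/793
back: M3=556/53−55/212·-8584/793=10546/793
back: M2=-574/55−8/55·10546/793=-9810/793
back: M1=37/4−3/8·-9810/793=11014/793
M: M0=0, M1=11014/793, M2=-9810/793, M3=10546/793, M4=-8584/793, M5=0
seg 0: a=4, c=M0/2=0, d=(M1−M0)/(6·1)=5507/2379, b=Δ0−h0·(2M0+M1)/6=-26918/2379
seg 1: a=-5, c=M1/2=5507/793, d=(M2−M1)/(6·3)=-10412/7137, b=Δ1−h1·(2M1+M2)/6=-10397/2379
seg 2: a=5, c=M2/2=-4905/793, d=(M3−M2)/(6·1)=10178/2379, b=Δ2−h2·(2M2+M3)/6=-383/183
seg 3: a=1, c=M3/2=5273/793, d=(M4−M3)/(6·1)=-9565/2379, b=Δ3−h3·(2M3+M4)/6=-3875/2379
seg 4: a=2, c=M4/2=-4292/793, d=(M5−M4)/(6·1)=4292/2379, b=Δ4−h4·(2M4+M5)/6=-932/2379
t_q=7/4 → seg 1, τ=3/4; S=-5+-10397/2379·τ+5507/793·τ²+-10412/7137·τ³=-31637/6344

  seg 0: a=4 b=-26918/2379 c=0 d=5507/2379
  seg 1: a=-5 b=-10397/2379 c=5507/793 d=-10412/7137
  seg 2: a=5 b=-383/183 c=-4905/793 d=10178/2379
  seg 3: a=1 b=-3875/2379 c=5273/793 d=-9565/2379
  seg 4: a=2 b=-932/2379 c=-4292/793 d=4292/2379
S(7/4) = -31637/6344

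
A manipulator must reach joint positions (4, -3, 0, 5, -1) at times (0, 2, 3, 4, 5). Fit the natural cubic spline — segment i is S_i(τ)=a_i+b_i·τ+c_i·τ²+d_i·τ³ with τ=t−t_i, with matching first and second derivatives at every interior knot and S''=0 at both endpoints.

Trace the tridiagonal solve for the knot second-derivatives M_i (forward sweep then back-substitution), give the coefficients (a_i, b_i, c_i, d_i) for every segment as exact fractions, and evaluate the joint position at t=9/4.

  seg 0: a=4 b=-229/43 c=0 d=157/344
  seg 1: a=-3 b=13/86 c=471/172 d=19/172
  seg 2: a=0 b=1025/172 c=132/43 d=-693/172
  seg 3: a=5 b=1/86 c=-1551/172 d=517/172
S(9/4) = -30705/11008

Δ: Δ0=-7/2, Δ1=3, Δ2=5, Δ3=-6
row 1: diag=6, rhs=39; c'=1/6, d'=13/2
row 2: denom=4−1·1/6=23/6; d'=(12−1·13/2)/(23/6)=33/23
row 3: denom=4−1·6/23=86/23; d'=(-66−1·33/23)/(86/23)=-1551/86
back: M3=-1551/86
back: M2=33/23−6/23·-1551/86=264/43
back: M1=13/2−1/6·264/43=471/86
M: M0=0, M1=471/86, M2=264/43, M3=-1551/86, M4=0
seg 0: a=4, c=M0/2=0, d=(M1−M0)/(6·2)=157/344, b=Δ0−h0·(2M0+M1)/6=-229/43
seg 1: a=-3, c=M1/2=471/172, d=(M2−M1)/(6·1)=19/172, b=Δ1−h1·(2M1+M2)/6=13/86
seg 2: a=0, c=M2/2=132/43, d=(M3−M2)/(6·1)=-693/172, b=Δ2−h2·(2M2+M3)/6=1025/172
seg 3: a=5, c=M3/2=-1551/172, d=(M4−M3)/(6·1)=517/172, b=Δ3−h3·(2M3+M4)/6=1/86
t_q=9/4 → seg 1, τ=1/4; S=-3+13/86·τ+471/172·τ²+19/172·τ³=-30705/11008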